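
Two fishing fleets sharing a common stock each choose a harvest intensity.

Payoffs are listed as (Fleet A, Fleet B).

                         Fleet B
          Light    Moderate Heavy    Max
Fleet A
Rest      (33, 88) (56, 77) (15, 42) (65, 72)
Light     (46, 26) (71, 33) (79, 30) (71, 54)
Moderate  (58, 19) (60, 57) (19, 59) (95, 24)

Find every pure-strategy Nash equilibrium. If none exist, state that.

(Rest, Light): Fleet A can switch to Light (33 → 46). Not NE.
(Rest, Moderate): Fleet A can switch to Light (56 → 71). Not NE.
(Rest, Heavy): Fleet A can switch to Light (15 → 79). Not NE.
(Rest, Max): Fleet A can switch to Light (65 → 71). Not NE.
(Light, Light): Fleet A can switch to Moderate (46 → 58). Not NE.
(Light, Moderate): Fleet B can switch to Max (33 → 54). Not NE.
(The remaining 6 profiles each have a profitable deviation by the same check.)

No pure-strategy Nash equilibrium.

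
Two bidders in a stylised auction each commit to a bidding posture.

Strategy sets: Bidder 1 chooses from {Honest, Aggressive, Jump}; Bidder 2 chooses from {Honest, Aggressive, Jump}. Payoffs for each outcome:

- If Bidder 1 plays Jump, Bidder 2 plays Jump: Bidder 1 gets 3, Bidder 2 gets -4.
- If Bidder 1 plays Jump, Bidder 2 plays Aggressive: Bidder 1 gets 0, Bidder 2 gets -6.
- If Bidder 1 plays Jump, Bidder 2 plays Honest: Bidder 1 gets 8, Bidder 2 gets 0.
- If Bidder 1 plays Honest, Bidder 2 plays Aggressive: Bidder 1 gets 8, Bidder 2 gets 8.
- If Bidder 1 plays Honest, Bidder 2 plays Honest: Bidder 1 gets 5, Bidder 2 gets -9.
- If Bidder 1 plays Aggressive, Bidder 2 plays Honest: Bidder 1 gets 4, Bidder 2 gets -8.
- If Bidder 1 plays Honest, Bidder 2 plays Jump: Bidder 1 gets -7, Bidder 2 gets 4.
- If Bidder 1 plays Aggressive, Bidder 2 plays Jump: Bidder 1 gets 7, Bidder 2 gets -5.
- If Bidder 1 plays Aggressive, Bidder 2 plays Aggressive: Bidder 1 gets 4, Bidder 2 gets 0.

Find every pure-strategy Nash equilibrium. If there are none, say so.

Pure-strategy Nash equilibria: (Honest, Aggressive), (Jump, Honest)

Bidder 1 against Honest: payoffs 5, 4, 8 → best response Jump.
Bidder 1 against Aggressive: payoffs 8, 4, 0 → best response Honest.
Bidder 1 against Jump: payoffs -7, 7, 3 → best response Aggressive.
Bidder 2 against Honest: payoffs -9, 8, 4 → best response Aggressive.
Bidder 2 against Aggressive: payoffs -8, 0, -5 → best response Aggressive.
Bidder 2 against Jump: payoffs 0, -6, -4 → best response Honest.
Mutual best responses: (Honest, Aggressive); (Jump, Honest).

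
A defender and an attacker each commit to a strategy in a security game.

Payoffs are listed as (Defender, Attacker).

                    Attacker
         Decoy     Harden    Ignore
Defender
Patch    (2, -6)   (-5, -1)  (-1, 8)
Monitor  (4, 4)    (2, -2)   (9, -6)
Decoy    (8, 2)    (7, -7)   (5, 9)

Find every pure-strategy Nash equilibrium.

Defender against Decoy: payoffs 2, 4, 8 → best response Decoy.
Defender against Harden: payoffs -5, 2, 7 → best response Decoy.
Defender against Ignore: payoffs -1, 9, 5 → best response Monitor.
Attacker against Patch: payoffs -6, -1, 8 → best response Ignore.
Attacker against Monitor: payoffs 4, -2, -6 → best response Decoy.
Attacker against Decoy: payoffs 2, -7, 9 → best response Ignore.
No profile is a mutual best response for all players.

There is no pure-strategy Nash equilibrium.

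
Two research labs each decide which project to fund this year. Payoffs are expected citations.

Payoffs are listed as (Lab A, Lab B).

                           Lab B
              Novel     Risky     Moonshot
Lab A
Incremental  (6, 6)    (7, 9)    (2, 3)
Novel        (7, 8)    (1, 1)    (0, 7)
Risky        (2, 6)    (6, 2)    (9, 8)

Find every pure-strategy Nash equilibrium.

For each strategy profile, look for a profitable unilateral deviation.
(Incremental, Novel): Lab A can switch to Novel (6 → 7). Not NE.
(Incremental, Risky): Lab A gets 7, best alternative 6; Lab B gets 9, best alternative 6. No profitable deviation — NE.
(Incremental, Moonshot): Lab A can switch to Risky (2 → 9). Not NE.
(Novel, Novel): Lab A gets 7, best alternative 6; Lab B gets 8, best alternative 7. No profitable deviation — NE.
(Novel, Risky): Lab A can switch to Incremental (1 → 7). Not NE.
(Novel, Moonshot): Lab A can switch to Incremental (0 → 2). Not NE.
(Risky, Novel): Lab A can switch to Incremental (2 → 6). Not NE.
(Risky, Risky): Lab A can switch to Incremental (6 → 7). Not NE.
(Risky, Moonshot): Lab A gets 9, best alternative 2; Lab B gets 8, best alternative 6. No profitable deviation — NE.

(Incremental, Risky), (Novel, Novel), (Risky, Moonshot)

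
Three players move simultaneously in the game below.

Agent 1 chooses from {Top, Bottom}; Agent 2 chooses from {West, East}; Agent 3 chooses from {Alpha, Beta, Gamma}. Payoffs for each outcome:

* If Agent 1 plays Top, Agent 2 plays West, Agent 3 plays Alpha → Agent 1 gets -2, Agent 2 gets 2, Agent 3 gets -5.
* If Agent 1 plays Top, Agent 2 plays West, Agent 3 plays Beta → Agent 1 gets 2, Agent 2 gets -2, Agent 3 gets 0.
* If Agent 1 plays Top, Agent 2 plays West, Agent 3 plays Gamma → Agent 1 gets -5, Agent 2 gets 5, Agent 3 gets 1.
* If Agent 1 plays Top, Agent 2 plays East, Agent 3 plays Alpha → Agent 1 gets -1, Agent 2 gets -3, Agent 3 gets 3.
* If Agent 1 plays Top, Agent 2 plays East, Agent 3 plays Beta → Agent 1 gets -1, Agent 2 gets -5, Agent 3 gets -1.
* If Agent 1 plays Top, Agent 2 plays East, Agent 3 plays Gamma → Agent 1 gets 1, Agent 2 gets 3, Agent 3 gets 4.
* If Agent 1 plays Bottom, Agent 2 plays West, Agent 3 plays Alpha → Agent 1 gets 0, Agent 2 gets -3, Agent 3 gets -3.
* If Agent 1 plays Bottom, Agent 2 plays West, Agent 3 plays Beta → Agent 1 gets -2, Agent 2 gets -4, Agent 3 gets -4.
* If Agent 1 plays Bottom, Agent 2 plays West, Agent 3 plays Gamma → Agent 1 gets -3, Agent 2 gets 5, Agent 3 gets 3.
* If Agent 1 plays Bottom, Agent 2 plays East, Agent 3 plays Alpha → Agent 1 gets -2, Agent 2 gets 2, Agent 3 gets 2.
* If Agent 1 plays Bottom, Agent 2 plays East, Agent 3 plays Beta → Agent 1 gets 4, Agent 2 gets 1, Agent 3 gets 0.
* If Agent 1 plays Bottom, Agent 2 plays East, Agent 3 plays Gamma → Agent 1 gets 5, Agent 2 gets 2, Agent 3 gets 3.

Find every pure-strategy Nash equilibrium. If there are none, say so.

For each player, find the best response to each opponent profile; mutual best responses are the pure NE.
Agent 1 against (West, Alpha): payoffs -2, 0 → best response Bottom.
Agent 1 against (West, Beta): payoffs 2, -2 → best response Top.
Agent 1 against (West, Gamma): payoffs -5, -3 → best response Bottom.
Agent 1 against (East, Alpha): payoffs -1, -2 → best response Top.
Agent 1 against (East, Beta): payoffs -1, 4 → best response Bottom.
Agent 1 against (East, Gamma): payoffs 1, 5 → best response Bottom.
Agent 2 against (Top, Alpha): payoffs 2, -3 → best response West.
Agent 2 against (Top, Beta): payoffs -2, -5 → best response West.
Agent 2 against (Top, Gamma): payoffs 5, 3 → best response West.
Agent 2 against (Bottom, Alpha): payoffs -3, 2 → best response East.
Agent 2 against (Bottom, Beta): payoffs -4, 1 → best response East.
Agent 2 against (Bottom, Gamma): payoffs 5, 2 → best response West.
Agent 3 against (Top, West): payoffs -5, 0, 1 → best response Gamma.
Agent 3 against (Top, East): payoffs 3, -1, 4 → best response Gamma.
Agent 3 against (Bottom, West): payoffs -3, -4, 3 → best response Gamma.
Agent 3 against (Bottom, East): payoffs 2, 0, 3 → best response Gamma.
Mutual best responses: (Bottom, West, Gamma).

Pure NE: (Bottom, West, Gamma)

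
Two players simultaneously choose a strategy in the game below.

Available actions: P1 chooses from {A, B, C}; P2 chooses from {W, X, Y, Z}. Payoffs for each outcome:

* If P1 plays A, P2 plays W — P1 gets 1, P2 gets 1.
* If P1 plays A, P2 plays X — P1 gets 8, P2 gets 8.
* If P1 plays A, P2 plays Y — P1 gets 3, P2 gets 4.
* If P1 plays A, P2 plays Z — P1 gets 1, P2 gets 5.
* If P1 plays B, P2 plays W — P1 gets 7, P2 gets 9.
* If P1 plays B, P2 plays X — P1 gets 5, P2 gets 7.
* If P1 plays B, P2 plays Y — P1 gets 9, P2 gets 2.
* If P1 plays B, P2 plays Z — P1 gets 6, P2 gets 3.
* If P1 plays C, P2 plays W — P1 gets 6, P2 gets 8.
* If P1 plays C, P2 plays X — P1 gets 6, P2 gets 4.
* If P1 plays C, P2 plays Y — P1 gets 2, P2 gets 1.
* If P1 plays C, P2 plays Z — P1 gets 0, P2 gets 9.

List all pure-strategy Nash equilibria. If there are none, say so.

The pure Nash equilibria are (A, X); (B, W).

(A, W): P1 can switch to B (1 → 7). Not NE.
(A, X): P1 gets 8, best alternative 6; P2 gets 8, best alternative 5. No profitable deviation — NE.
(A, Y): P1 can switch to B (3 → 9). Not NE.
(A, Z): P1 can switch to B (1 → 6). Not NE.
(B, W): P1 gets 7, best alternative 6; P2 gets 9, best alternative 7. No profitable deviation — NE.
(B, X): P1 can switch to A (5 → 8). Not NE.
(B, Y): P2 can switch to W (2 → 9). Not NE.
(B, Z): P2 can switch to W (3 → 9). Not NE.
(C, W): P1 can switch to B (6 → 7). Not NE.
(C, X): P1 can switch to A (6 → 8). Not NE.
(The remaining 2 profiles each have a profitable deviation by the same check.)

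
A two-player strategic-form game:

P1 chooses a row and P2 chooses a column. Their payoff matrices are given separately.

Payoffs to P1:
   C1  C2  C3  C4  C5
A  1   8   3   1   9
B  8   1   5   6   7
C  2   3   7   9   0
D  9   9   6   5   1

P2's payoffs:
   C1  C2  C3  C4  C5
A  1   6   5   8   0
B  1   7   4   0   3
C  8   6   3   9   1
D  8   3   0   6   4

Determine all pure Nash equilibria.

(C, C4) and (D, C1)

(A, C1): P1 can switch to B (1 → 8). Not NE.
(A, C2): P1 can switch to D (8 → 9). Not NE.
(A, C3): P1 can switch to B (3 → 5). Not NE.
(A, C4): P1 can switch to B (1 → 6). Not NE.
(A, C5): P2 can switch to C1 (0 → 1). Not NE.
(B, C1): P1 can switch to D (8 → 9). Not NE.
(B, C2): P1 can switch to A (1 → 8). Not NE.
(B, C3): P1 can switch to C (5 → 7). Not NE.
(B, C4): P1 can switch to C (6 → 9). Not NE.
(B, C5): P1 can switch to A (7 → 9). Not NE.
(C, C4): P1 gets 9, best alternative 6; P2 gets 9, best alternative 8. No profitable deviation — NE.
(D, C1): P1 gets 9, best alternative 8; P2 gets 8, best alternative 6. No profitable deviation — NE.
(The remaining 8 profiles each have a profitable deviation by the same check.)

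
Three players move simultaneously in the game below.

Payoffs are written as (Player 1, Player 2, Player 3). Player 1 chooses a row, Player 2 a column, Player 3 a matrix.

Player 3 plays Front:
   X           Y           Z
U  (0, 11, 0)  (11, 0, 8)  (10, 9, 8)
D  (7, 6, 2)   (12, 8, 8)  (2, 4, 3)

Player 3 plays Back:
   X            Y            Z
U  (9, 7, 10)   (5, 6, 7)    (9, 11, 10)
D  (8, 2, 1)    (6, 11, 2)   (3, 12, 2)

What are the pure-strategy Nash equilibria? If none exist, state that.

(U, Z, Back) and (D, Y, Front)

(U, X, Front): Player 1 can switch to D (0 → 7). Not NE.
(U, X, Back): Player 2 can switch to Z (7 → 11). Not NE.
(U, Y, Front): Player 1 can switch to D (11 → 12). Not NE.
(U, Y, Back): Player 1 can switch to D (5 → 6). Not NE.
(U, Z, Front): Player 2 can switch to X (9 → 11). Not NE.
(U, Z, Back): Player 1 gets 9, best alternative 3; Player 2 gets 11, best alternative 7; Player 3 gets 10, best alternative 8. No profitable deviation — NE.
(D, X, Front): Player 2 can switch to Y (6 → 8). Not NE.
(D, Y, Front): Player 1 gets 12, best alternative 11; Player 2 gets 8, best alternative 6; Player 3 gets 8, best alternative 2. No profitable deviation — NE.
(The remaining 4 profiles each have a profitable deviation by the same check.)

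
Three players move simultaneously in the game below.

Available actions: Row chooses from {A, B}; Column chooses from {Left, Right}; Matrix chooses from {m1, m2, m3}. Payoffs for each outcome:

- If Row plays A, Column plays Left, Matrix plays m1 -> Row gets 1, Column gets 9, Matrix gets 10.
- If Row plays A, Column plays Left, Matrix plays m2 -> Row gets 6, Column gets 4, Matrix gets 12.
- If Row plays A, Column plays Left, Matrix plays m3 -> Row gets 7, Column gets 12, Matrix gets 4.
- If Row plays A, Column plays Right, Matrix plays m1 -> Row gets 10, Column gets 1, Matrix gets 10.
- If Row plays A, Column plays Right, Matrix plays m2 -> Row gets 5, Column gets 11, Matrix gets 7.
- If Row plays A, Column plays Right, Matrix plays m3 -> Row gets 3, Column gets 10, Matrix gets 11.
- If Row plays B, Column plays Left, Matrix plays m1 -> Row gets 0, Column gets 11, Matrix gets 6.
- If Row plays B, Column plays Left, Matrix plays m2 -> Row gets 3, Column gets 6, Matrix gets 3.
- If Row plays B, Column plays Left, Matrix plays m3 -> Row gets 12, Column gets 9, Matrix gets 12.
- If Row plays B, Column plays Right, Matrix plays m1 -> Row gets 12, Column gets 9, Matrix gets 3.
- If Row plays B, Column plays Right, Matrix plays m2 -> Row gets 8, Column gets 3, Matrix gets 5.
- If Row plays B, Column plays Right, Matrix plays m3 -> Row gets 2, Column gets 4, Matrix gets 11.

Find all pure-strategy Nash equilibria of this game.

(B, Left, m3)

Row against (Left, m1): payoffs 1, 0 → best response A.
Row against (Left, m2): payoffs 6, 3 → best response A.
Row against (Left, m3): payoffs 7, 12 → best response B.
Row against (Right, m1): payoffs 10, 12 → best response B.
Row against (Right, m2): payoffs 5, 8 → best response B.
Row against (Right, m3): payoffs 3, 2 → best response A.
Column against (A, m1): payoffs 9, 1 → best response Left.
Column against (A, m2): payoffs 4, 11 → best response Right.
Column against (A, m3): payoffs 12, 10 → best response Left.
Column against (B, m1): payoffs 11, 9 → best response Left.
Column against (B, m2): payoffs 6, 3 → best response Left.
Column against (B, m3): payoffs 9, 4 → best response Left.
Matrix against (A, Left): payoffs 10, 12, 4 → best response m2.
Matrix against (A, Right): payoffs 10, 7, 11 → best response m3.
Matrix against (B, Left): payoffs 6, 3, 12 → best response m3.
Matrix against (B, Right): payoffs 3, 5, 11 → best response m3.
Mutual best responses: (B, Left, m3).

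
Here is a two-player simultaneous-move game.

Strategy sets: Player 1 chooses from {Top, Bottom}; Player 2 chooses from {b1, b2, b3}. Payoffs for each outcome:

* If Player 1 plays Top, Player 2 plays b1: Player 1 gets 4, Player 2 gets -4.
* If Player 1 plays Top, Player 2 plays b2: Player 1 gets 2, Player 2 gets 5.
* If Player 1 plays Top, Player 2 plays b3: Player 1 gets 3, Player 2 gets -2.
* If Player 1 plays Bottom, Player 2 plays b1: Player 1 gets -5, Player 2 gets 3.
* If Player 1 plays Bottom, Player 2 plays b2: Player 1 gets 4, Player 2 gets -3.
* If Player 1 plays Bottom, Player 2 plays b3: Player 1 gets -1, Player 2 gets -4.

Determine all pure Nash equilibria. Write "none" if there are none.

For each player, find the best response to each opponent profile; mutual best responses are the pure NE.
Player 1 against b1: payoffs 4, -5 → best response Top.
Player 1 against b2: payoffs 2, 4 → best response Bottom.
Player 1 against b3: payoffs 3, -1 → best response Top.
Player 2 against Top: payoffs -4, 5, -2 → best response b2.
Player 2 against Bottom: payoffs 3, -3, -4 → best response b1.
No profile is a mutual best response for all players.

This game has no pure Nash equilibrium.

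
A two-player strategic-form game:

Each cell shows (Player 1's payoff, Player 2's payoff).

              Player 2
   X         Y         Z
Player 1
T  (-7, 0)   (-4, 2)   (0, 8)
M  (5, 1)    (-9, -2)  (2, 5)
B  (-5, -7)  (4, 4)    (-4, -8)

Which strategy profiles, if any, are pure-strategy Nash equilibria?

The pure Nash equilibria are (M, Z); (B, Y).

Player 1 against X: payoffs -7, 5, -5 → best response M.
Player 1 against Y: payoffs -4, -9, 4 → best response B.
Player 1 against Z: payoffs 0, 2, -4 → best response M.
Player 2 against T: payoffs 0, 2, 8 → best response Z.
Player 2 against M: payoffs 1, -2, 5 → best response Z.
Player 2 against B: payoffs -7, 4, -8 → best response Y.
Mutual best responses: (M, Z); (B, Y).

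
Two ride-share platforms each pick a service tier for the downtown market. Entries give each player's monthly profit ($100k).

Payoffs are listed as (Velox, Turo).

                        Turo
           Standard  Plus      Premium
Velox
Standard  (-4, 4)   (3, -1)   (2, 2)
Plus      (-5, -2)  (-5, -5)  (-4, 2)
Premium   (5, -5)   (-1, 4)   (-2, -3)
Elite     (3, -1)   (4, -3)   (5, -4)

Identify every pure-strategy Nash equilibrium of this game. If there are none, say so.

(Standard, Standard): Velox can switch to Premium (-4 → 5). Not NE.
(Standard, Plus): Velox can switch to Elite (3 → 4). Not NE.
(Standard, Premium): Velox can switch to Elite (2 → 5). Not NE.
(Plus, Standard): Velox can switch to Standard (-5 → -4). Not NE.
(Plus, Plus): Velox can switch to Standard (-5 → 3). Not NE.
(Plus, Premium): Velox can switch to Standard (-4 → 2). Not NE.
(The remaining 6 profiles each have a profitable deviation by the same check.)

There is no pure-strategy Nash equilibrium.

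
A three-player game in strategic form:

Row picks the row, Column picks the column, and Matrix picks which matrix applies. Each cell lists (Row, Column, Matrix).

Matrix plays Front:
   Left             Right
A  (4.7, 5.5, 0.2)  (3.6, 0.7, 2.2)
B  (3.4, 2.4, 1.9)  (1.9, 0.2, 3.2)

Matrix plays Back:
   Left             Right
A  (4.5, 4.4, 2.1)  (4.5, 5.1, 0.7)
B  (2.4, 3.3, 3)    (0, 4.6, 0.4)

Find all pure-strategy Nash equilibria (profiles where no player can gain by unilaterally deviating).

For each player, find the best response to each opponent profile; mutual best responses are the pure NE.
Row against (Left, Front): payoffs 4.7, 3.4 → best response A.
Row against (Left, Back): payoffs 4.5, 2.4 → best response A.
Row against (Right, Front): payoffs 3.6, 1.9 → best response A.
Row against (Right, Back): payoffs 4.5, 0 → best response A.
Column against (A, Front): payoffs 5.5, 0.7 → best response Left.
Column against (A, Back): payoffs 4.4, 5.1 → best response Right.
Column against (B, Front): payoffs 2.4, 0.2 → best response Left.
Column against (B, Back): payoffs 3.3, 4.6 → best response Right.
Matrix against (A, Left): payoffs 0.2, 2.1 → best response Back.
Matrix against (A, Right): payoffs 2.2, 0.7 → best response Front.
Matrix against (B, Left): payoffs 1.9, 3 → best response Back.
Matrix against (B, Right): payoffs 3.2, 0.4 → best response Front.
No profile is a mutual best response for all players.

none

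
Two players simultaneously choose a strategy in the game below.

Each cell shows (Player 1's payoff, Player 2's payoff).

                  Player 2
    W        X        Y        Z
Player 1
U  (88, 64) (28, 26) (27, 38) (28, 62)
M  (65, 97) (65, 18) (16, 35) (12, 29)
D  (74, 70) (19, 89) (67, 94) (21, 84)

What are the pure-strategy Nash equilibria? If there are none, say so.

The pure Nash equilibria are (U, W) and (D, Y).

(U, W): Player 1 gets 88, best alternative 74; Player 2 gets 64, best alternative 62. No profitable deviation — NE.
(U, X): Player 1 can switch to M (28 → 65). Not NE.
(U, Y): Player 1 can switch to D (27 → 67). Not NE.
(U, Z): Player 2 can switch to W (62 → 64). Not NE.
(M, W): Player 1 can switch to U (65 → 88). Not NE.
(M, X): Player 2 can switch to W (18 → 97). Not NE.
(M, Y): Player 1 can switch to U (16 → 27). Not NE.
(M, Z): Player 1 can switch to U (12 → 28). Not NE.
(D, W): Player 1 can switch to U (74 → 88). Not NE.
(D, Y): Player 1 gets 67, best alternative 27; Player 2 gets 94, best alternative 89. No profitable deviation — NE.
(The remaining 2 profiles each have a profitable deviation by the same check.)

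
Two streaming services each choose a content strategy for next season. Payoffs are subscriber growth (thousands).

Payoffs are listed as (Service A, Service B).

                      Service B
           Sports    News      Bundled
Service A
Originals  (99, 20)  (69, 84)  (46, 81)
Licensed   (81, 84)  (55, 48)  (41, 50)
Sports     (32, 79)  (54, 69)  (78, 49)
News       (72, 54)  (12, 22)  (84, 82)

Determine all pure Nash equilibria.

Pure-strategy Nash equilibria: (Originals, News), (News, Bundled)

For each strategy profile, look for a profitable unilateral deviation.
(Originals, Sports): Service B can switch to News (20 → 84). Not NE.
(Originals, News): Service A gets 69, best alternative 55; Service B gets 84, best alternative 81. No profitable deviation — NE.
(Originals, Bundled): Service A can switch to Sports (46 → 78). Not NE.
(Licensed, Sports): Service A can switch to Originals (81 → 99). Not NE.
(Licensed, News): Service A can switch to Originals (55 → 69). Not NE.
(Licensed, Bundled): Service A can switch to Originals (41 → 46). Not NE.
(Sports, Sports): Service A can switch to Originals (32 → 99). Not NE.
(Sports, News): Service A can switch to Originals (54 → 69). Not NE.
(Sports, Bundled): Service A can switch to News (78 → 84). Not NE.
(News, Sports): Service A can switch to Originals (72 → 99). Not NE.
(News, News): Service A can switch to Originals (12 → 69). Not NE.
(News, Bundled): Service A gets 84, best alternative 78; Service B gets 82, best alternative 54. No profitable deviation — NE.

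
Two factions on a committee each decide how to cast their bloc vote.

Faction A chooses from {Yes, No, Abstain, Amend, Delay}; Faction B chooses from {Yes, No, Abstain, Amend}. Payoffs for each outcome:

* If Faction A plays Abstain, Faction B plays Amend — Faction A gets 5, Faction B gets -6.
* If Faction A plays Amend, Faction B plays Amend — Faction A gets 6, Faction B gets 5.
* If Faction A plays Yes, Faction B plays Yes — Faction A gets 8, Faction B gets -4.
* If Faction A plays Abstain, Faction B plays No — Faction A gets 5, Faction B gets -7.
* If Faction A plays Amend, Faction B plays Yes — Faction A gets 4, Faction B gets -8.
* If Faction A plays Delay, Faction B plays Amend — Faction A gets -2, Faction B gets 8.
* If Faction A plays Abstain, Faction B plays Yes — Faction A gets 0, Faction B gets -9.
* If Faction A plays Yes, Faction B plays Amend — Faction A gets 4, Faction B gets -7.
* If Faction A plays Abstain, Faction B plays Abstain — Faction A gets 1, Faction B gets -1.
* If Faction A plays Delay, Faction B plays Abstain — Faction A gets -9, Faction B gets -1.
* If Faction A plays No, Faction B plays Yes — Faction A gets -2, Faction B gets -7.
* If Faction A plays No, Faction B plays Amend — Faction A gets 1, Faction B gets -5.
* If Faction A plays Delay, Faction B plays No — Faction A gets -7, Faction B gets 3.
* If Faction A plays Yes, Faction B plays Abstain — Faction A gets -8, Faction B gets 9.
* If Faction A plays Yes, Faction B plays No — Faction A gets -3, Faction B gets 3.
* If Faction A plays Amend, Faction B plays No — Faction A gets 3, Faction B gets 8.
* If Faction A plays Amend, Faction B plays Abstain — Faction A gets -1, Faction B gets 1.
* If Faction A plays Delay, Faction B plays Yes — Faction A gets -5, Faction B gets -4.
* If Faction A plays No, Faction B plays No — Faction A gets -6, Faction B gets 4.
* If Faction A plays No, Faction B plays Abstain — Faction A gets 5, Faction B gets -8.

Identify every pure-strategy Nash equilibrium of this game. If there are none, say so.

Faction A against Yes: payoffs 8, -2, 0, 4, -5 → best response Yes.
Faction A against No: payoffs -3, -6, 5, 3, -7 → best response Abstain.
Faction A against Abstain: payoffs -8, 5, 1, -1, -9 → best response No.
Faction A against Amend: payoffs 4, 1, 5, 6, -2 → best response Amend.
Faction B against Yes: payoffs -4, 3, 9, -7 → best response Abstain.
Faction B against No: payoffs -7, 4, -8, -5 → best response No.
Faction B against Abstain: payoffs -9, -7, -1, -6 → best response Abstain.
Faction B against Amend: payoffs -8, 8, 1, 5 → best response No.
Faction B against Delay: payoffs -4, 3, -1, 8 → best response Amend.
No profile is a mutual best response for all players.

No pure-strategy Nash equilibrium.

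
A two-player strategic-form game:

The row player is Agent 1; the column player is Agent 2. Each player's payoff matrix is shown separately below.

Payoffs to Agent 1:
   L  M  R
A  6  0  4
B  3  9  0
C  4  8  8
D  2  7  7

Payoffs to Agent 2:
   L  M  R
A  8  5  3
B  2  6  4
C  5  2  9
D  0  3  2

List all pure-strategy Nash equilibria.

Agent 1 against L: payoffs 6, 3, 4, 2 → best response A.
Agent 1 against M: payoffs 0, 9, 8, 7 → best response B.
Agent 1 against R: payoffs 4, 0, 8, 7 → best response C.
Agent 2 against A: payoffs 8, 5, 3 → best response L.
Agent 2 against B: payoffs 2, 6, 4 → best response M.
Agent 2 against C: payoffs 5, 2, 9 → best response R.
Agent 2 against D: payoffs 0, 3, 2 → best response M.
Mutual best responses: (A, L); (B, M); (C, R).

Pure-strategy Nash equilibria: (A, L), (B, M), (C, R)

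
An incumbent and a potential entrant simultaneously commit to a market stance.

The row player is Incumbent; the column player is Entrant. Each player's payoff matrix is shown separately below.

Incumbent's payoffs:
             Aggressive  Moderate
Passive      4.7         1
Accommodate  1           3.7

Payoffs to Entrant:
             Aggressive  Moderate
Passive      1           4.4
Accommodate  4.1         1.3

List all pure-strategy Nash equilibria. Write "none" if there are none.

There is no pure-strategy Nash equilibrium.

(Passive, Aggressive): Entrant can switch to Moderate (1 → 4.4). Not NE.
(Passive, Moderate): Incumbent can switch to Accommodate (1 → 3.7). Not NE.
(Accommodate, Aggressive): Incumbent can switch to Passive (1 → 4.7). Not NE.
(Accommodate, Moderate): Entrant can switch to Aggressive (1.3 → 4.1). Not NE.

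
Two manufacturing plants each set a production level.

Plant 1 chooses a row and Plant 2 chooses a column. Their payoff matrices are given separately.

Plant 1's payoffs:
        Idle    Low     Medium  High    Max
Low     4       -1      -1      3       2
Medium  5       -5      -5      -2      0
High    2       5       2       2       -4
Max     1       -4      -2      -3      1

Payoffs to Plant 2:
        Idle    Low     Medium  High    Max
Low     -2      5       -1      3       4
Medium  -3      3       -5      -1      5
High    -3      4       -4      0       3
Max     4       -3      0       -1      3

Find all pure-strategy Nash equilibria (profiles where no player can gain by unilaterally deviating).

Pure NE: (High, Low)

Plant 1 against Idle: payoffs 4, 5, 2, 1 → best response Medium.
Plant 1 against Low: payoffs -1, -5, 5, -4 → best response High.
Plant 1 against Medium: payoffs -1, -5, 2, -2 → best response High.
Plant 1 against High: payoffs 3, -2, 2, -3 → best response Low.
Plant 1 against Max: payoffs 2, 0, -4, 1 → best response Low.
Plant 2 against Low: payoffs -2, 5, -1, 3, 4 → best response Low.
Plant 2 against Medium: payoffs -3, 3, -5, -1, 5 → best response Max.
Plant 2 against High: payoffs -3, 4, -4, 0, 3 → best response Low.
Plant 2 against Max: payoffs 4, -3, 0, -1, 3 → best response Idle.
Mutual best responses: (High, Low).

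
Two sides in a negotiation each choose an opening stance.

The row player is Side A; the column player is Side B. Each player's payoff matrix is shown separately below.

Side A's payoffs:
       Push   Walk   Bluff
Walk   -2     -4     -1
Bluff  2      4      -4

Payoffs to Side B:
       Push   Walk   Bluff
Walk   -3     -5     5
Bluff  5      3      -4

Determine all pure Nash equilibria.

The pure Nash equilibria are (Walk, Bluff); (Bluff, Push).

(Walk, Push): Side A can switch to Bluff (-2 → 2). Not NE.
(Walk, Walk): Side A can switch to Bluff (-4 → 4). Not NE.
(Walk, Bluff): Side A gets -1, best alternative -4; Side B gets 5, best alternative -3. No profitable deviation — NE.
(Bluff, Push): Side A gets 2, best alternative -2; Side B gets 5, best alternative 3. No profitable deviation — NE.
(Bluff, Walk): Side B can switch to Push (3 → 5). Not NE.
(Bluff, Bluff): Side A can switch to Walk (-4 → -1). Not NE.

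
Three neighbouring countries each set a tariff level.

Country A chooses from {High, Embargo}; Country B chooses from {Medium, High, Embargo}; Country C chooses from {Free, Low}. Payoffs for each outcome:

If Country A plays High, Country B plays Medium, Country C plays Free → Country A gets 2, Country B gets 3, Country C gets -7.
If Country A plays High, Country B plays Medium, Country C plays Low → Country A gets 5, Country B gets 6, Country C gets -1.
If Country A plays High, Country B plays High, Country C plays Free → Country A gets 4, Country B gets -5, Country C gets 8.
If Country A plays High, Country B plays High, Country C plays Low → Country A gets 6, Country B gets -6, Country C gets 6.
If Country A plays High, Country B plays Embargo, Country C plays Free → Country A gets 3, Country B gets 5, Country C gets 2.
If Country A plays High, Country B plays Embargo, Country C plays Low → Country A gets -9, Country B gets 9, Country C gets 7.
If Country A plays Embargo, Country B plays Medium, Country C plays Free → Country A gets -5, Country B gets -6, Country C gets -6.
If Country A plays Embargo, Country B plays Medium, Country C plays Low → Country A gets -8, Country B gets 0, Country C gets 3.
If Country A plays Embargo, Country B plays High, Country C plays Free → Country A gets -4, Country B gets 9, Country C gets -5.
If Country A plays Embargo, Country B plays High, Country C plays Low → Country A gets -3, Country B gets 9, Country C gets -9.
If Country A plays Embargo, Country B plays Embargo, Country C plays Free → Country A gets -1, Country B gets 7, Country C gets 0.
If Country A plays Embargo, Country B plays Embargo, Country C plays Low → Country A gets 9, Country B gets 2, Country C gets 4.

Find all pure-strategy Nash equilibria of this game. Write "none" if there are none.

(High, Medium, Free): Country B can switch to Embargo (3 → 5). Not NE.
(High, Medium, Low): Country B can switch to Embargo (6 → 9). Not NE.
(High, High, Free): Country B can switch to Medium (-5 → 3). Not NE.
(High, High, Low): Country B can switch to Medium (-6 → 6). Not NE.
(High, Embargo, Free): Country C can switch to Low (2 → 7). Not NE.
(High, Embargo, Low): Country A can switch to Embargo (-9 → 9). Not NE.
(Embargo, Medium, Free): Country A can switch to High (-5 → 2). Not NE.
(Embargo, Medium, Low): Country A can switch to High (-8 → 5). Not NE.
(Embargo, High, Free): Country A can switch to High (-4 → 4). Not NE.
(Embargo, High, Low): Country A can switch to High (-3 → 6). Not NE.
(The remaining 2 profiles each have a profitable deviation by the same check.)

No pure-strategy Nash equilibrium.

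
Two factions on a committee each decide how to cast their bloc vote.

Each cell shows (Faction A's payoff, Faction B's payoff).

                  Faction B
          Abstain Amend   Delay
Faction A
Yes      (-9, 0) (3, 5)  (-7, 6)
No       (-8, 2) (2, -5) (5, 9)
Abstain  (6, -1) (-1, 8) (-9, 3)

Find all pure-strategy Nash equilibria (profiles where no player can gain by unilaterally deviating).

Faction A against Abstain: payoffs -9, -8, 6 → best response Abstain.
Faction A against Amend: payoffs 3, 2, -1 → best response Yes.
Faction A against Delay: payoffs -7, 5, -9 → best response No.
Faction B against Yes: payoffs 0, 5, 6 → best response Delay.
Faction B against No: payoffs 2, -5, 9 → best response Delay.
Faction B against Abstain: payoffs -1, 8, 3 → best response Amend.
Mutual best responses: (No, Delay).

Pure NE: (No, Delay)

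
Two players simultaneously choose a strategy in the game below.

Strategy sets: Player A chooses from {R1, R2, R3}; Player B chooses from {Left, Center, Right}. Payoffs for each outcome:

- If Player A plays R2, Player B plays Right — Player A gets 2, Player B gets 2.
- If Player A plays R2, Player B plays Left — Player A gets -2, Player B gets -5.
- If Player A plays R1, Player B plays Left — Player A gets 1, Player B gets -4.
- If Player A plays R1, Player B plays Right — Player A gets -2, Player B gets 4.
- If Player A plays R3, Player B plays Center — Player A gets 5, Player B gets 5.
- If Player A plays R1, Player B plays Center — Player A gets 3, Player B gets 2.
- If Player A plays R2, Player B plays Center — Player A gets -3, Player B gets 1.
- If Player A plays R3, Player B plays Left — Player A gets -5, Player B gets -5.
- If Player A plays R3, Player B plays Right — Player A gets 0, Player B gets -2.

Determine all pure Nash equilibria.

Player A against Left: payoffs 1, -2, -5 → best response R1.
Player A against Center: payoffs 3, -3, 5 → best response R3.
Player A against Right: payoffs -2, 2, 0 → best response R2.
Player B against R1: payoffs -4, 2, 4 → best response Right.
Player B against R2: payoffs -5, 1, 2 → best response Right.
Player B against R3: payoffs -5, 5, -2 → best response Center.
Mutual best responses: (R2, Right); (R3, Center).

Pure-strategy Nash equilibria: (R2, Right), (R3, Center)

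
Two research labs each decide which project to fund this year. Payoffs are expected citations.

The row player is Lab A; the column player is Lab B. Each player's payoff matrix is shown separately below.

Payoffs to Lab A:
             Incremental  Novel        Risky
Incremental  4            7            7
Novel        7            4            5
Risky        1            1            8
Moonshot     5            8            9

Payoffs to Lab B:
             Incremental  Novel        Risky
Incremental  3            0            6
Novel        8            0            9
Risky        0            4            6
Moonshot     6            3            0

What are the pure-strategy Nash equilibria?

There is no pure-strategy Nash equilibrium.

Lab A against Incremental: payoffs 4, 7, 1, 5 → best response Novel.
Lab A against Novel: payoffs 7, 4, 1, 8 → best response Moonshot.
Lab A against Risky: payoffs 7, 5, 8, 9 → best response Moonshot.
Lab B against Incremental: payoffs 3, 0, 6 → best response Risky.
Lab B against Novel: payoffs 8, 0, 9 → best response Risky.
Lab B against Risky: payoffs 0, 4, 6 → best response Risky.
Lab B against Moonshot: payoffs 6, 3, 0 → best response Incremental.
No profile is a mutual best response for all players.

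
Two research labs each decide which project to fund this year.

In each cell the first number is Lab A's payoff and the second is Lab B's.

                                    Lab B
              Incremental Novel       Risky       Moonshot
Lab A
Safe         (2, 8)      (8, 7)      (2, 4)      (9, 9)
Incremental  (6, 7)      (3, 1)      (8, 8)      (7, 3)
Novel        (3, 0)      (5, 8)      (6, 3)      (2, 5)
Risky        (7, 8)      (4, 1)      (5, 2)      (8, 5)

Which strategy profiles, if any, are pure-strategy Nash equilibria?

(Safe, Moonshot) and (Incremental, Risky) and (Risky, Incremental)

For each player, find the best response to each opponent profile; mutual best responses are the pure NE.
Lab A against Incremental: payoffs 2, 6, 3, 7 → best response Risky.
Lab A against Novel: payoffs 8, 3, 5, 4 → best response Safe.
Lab A against Risky: payoffs 2, 8, 6, 5 → best response Incremental.
Lab A against Moonshot: payoffs 9, 7, 2, 8 → best response Safe.
Lab B against Safe: payoffs 8, 7, 4, 9 → best response Moonshot.
Lab B against Incremental: payoffs 7, 1, 8, 3 → best response Risky.
Lab B against Novel: payoffs 0, 8, 3, 5 → best response Novel.
Lab B against Risky: payoffs 8, 1, 2, 5 → best response Incremental.
Mutual best responses: (Safe, Moonshot); (Incremental, Risky); (Risky, Incremental).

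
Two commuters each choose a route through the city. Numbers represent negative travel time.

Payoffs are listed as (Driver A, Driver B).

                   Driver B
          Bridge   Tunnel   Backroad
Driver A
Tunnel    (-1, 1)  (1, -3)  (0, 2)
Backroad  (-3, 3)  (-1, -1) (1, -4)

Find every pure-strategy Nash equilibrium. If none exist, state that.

For each strategy profile, look for a profitable unilateral deviation.
(Tunnel, Bridge): Driver B can switch to Backroad (1 → 2). Not NE.
(Tunnel, Tunnel): Driver B can switch to Bridge (-3 → 1). Not NE.
(Tunnel, Backroad): Driver A can switch to Backroad (0 → 1). Not NE.
(Backroad, Bridge): Driver A can switch to Tunnel (-3 → -1). Not NE.
(Backroad, Tunnel): Driver A can switch to Tunnel (-1 → 1). Not NE.
(Backroad, Backroad): Driver B can switch to Bridge (-4 → 3). Not NE.

There is no pure-strategy Nash equilibrium.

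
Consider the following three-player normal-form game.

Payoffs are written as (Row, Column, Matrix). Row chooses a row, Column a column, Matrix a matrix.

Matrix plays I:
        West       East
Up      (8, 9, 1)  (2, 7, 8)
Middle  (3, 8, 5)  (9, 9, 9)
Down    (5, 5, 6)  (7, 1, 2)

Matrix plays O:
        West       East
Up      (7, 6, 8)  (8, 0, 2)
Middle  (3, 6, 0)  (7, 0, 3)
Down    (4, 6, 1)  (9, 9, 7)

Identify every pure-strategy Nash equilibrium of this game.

(Up, West, I): Matrix can switch to O (1 → 8). Not NE.
(Up, West, O): Row gets 7, best alternative 4; Column gets 6, best alternative 0; Matrix gets 8, best alternative 1. No profitable deviation — NE.
(Up, East, I): Row can switch to Middle (2 → 9). Not NE.
(Up, East, O): Row can switch to Down (8 → 9). Not NE.
(Middle, West, I): Row can switch to Up (3 → 8). Not NE.
(Middle, West, O): Row can switch to Up (3 → 7). Not NE.
(Middle, East, I): Row gets 9, best alternative 7; Column gets 9, best alternative 8; Matrix gets 9, best alternative 3. No profitable deviation — NE.
(Middle, East, O): Row can switch to Up (7 → 8). Not NE.
(Down, West, I): Row can switch to Up (5 → 8). Not NE.
(Down, West, O): Row can switch to Up (4 → 7). Not NE.
(Down, East, O): Row gets 9, best alternative 8; Column gets 9, best alternative 6; Matrix gets 7, best alternative 2. No profitable deviation — NE.
(The remaining 1 profile has a profitable deviation by the same check.)

Pure-strategy Nash equilibria: (Up, West, O) and (Middle, East, I) and (Down, East, O)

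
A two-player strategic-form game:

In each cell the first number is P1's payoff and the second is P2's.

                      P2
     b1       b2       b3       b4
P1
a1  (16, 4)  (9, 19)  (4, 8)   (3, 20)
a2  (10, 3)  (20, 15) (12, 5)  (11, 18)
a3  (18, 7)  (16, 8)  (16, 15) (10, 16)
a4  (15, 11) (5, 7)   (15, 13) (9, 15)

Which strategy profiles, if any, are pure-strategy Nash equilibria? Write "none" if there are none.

P1 against b1: payoffs 16, 10, 18, 15 → best response a3.
P1 against b2: payoffs 9, 20, 16, 5 → best response a2.
P1 against b3: payoffs 4, 12, 16, 15 → best response a3.
P1 against b4: payoffs 3, 11, 10, 9 → best response a2.
P2 against a1: payoffs 4, 19, 8, 20 → best response b4.
P2 against a2: payoffs 3, 15, 5, 18 → best response b4.
P2 against a3: payoffs 7, 8, 15, 16 → best response b4.
P2 against a4: payoffs 11, 7, 13, 15 → best response b4.
Mutual best responses: (a2, b4).

The unique pure-strategy Nash equilibrium is (a2, b4).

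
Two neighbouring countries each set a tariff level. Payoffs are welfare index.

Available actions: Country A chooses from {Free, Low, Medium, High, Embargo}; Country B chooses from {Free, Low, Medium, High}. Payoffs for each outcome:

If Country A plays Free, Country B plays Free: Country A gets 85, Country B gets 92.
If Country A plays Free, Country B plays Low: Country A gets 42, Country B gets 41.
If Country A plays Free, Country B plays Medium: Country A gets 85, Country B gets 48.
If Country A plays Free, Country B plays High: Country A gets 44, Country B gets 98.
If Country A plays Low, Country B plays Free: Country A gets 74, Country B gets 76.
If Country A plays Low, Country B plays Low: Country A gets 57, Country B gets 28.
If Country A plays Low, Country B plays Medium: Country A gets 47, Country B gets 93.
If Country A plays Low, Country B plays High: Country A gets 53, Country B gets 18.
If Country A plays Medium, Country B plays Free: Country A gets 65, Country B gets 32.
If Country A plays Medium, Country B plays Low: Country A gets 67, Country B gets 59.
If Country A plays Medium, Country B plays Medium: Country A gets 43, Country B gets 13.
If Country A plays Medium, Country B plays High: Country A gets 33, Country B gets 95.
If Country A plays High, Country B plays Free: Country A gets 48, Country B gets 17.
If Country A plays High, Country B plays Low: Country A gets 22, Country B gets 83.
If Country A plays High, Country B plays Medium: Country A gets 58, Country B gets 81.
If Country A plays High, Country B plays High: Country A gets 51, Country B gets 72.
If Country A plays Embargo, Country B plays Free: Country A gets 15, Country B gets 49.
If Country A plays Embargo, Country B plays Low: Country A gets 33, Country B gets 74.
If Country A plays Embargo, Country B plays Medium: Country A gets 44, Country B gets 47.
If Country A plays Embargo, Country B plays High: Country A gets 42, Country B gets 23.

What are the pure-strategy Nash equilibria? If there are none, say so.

For each player, find the best response to each opponent profile; mutual best responses are the pure NE.
Country A against Free: payoffs 85, 74, 65, 48, 15 → best response Free.
Country A against Low: payoffs 42, 57, 67, 22, 33 → best response Medium.
Country A against Medium: payoffs 85, 47, 43, 58, 44 → best response Free.
Country A against High: payoffs 44, 53, 33, 51, 42 → best response Low.
Country B against Free: payoffs 92, 41, 48, 98 → best response High.
Country B against Low: payoffs 76, 28, 93, 18 → best response Medium.
Country B against Medium: payoffs 32, 59, 13, 95 → best response High.
Country B against High: payoffs 17, 83, 81, 72 → best response Low.
Country B against Embargo: payoffs 49, 74, 47, 23 → best response Low.
No profile is a mutual best response for all players.

none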